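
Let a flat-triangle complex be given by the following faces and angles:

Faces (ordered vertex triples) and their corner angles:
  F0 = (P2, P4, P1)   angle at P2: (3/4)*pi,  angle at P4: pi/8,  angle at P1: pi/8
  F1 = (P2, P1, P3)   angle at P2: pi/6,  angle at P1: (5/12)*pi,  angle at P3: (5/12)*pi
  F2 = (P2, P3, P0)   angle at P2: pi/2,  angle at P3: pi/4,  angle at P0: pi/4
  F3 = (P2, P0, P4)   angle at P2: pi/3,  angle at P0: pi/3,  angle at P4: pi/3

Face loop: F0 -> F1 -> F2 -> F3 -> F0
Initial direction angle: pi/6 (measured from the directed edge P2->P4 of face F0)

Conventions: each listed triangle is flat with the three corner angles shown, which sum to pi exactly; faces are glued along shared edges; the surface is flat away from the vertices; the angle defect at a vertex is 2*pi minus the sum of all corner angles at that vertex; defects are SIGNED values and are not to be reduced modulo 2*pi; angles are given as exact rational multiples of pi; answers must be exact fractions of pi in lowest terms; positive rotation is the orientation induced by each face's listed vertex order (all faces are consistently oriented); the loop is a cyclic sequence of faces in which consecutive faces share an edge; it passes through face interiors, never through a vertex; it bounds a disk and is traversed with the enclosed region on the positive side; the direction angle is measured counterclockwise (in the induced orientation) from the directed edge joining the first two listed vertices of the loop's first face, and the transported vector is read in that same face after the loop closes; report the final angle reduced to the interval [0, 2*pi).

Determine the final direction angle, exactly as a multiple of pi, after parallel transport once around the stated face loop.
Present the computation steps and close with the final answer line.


enclosed vertex P2: corner angles sum to (7/4)*pi, defect = 2*pi - (7/4)*pi = pi/4
summing the enclosed defects onto the initial angle, mod 2*pi in the induced orientation:
final angle = pi/6 + pi/4 = (5/12)*pi (mod 2*pi)

Answer: final direction angle = (5/12)*pi


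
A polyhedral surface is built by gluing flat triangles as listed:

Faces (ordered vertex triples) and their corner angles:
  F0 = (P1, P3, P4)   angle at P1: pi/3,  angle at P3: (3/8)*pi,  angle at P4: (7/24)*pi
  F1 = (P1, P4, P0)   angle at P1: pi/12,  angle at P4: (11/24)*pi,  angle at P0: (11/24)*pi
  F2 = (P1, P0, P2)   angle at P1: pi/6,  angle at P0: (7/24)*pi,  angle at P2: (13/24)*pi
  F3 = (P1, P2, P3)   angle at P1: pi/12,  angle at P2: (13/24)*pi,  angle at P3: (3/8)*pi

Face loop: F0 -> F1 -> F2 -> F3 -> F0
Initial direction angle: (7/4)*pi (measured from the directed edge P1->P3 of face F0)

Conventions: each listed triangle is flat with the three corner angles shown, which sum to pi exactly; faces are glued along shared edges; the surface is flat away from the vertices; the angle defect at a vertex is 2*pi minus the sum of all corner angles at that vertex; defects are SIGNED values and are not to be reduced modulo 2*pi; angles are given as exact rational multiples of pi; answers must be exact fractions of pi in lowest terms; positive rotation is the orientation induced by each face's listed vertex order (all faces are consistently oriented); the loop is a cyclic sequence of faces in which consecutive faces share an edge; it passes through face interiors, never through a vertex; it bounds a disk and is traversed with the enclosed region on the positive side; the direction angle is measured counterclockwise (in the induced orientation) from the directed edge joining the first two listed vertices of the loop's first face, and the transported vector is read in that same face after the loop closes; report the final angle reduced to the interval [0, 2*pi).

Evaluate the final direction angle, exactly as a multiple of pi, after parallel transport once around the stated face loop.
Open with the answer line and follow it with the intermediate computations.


Answer: final direction angle = (13/12)*pi

enclosed vertex P1: corner angles sum to (2/3)*pi, defect = 2*pi - (2/3)*pi = (4/3)*pi
by Gauss-Bonnet the loop rotates the vector by the enclosed defect sum (positive orientation, mod 2*pi)
final angle = (7/4)*pi + (4/3)*pi = (13/12)*pi (mod 2*pi)


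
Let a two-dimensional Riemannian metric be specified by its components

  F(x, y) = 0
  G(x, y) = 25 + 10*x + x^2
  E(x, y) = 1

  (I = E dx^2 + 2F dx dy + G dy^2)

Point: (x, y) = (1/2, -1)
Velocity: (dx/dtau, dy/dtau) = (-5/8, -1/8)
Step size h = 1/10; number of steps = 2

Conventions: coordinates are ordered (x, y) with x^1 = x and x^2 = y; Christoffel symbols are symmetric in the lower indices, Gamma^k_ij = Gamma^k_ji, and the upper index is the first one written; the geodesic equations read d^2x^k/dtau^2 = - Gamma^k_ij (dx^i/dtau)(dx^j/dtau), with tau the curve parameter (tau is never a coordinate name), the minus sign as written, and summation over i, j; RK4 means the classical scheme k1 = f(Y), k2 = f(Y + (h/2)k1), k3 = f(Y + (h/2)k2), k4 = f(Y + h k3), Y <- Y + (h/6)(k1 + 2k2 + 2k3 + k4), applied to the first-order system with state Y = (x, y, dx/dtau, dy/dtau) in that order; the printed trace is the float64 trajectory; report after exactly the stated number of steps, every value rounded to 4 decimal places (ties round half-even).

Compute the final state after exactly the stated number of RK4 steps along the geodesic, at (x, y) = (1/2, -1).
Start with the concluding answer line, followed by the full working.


Answer: x = 0.3768, y = -1.0256, dx/dtau = -0.6072, dy/dtau = -0.1308

f(Y) = (dx/dtau, dy/dtau, -Gamma^x_ij Y'^i Y'^j, -Gamma^y_ij Y'^i Y'^j) with the Gammas evaluated at the stage position; h = 0.100000; intermediate values shown to 6 dp
step 0: x = 0.5000, y = -1.0000, dx/dtau = -0.6250, dy/dtau = -0.1250
step 1:
  k1: at (x, y) = (0.500000, -1.000000), (dx/dtau, dy/dtau) = (-0.625000, -0.125000); Gamma_xxx = 0.000000, Gamma_xxy = 0.000000, Gamma_xyy = -5.500000, Gamma_yxx = 0.000000, Gamma_yxy = 0.181818, Gamma_yyy = 0.000000; k1 = (-0.625000, -0.125000, 0.085938, -0.028409)
  k2: at (x, y) = (0.468750, -1.006250), (dx/dtau, dy/dtau) = (-0.620703, -0.126420); Gamma_xxx = 0.000000, Gamma_xxy = 0.000000, Gamma_xyy = -5.468750, Gamma_yxx = 0.000000, Gamma_yxy = 0.182857, Gamma_yyy = 0.000000; k2 = (-0.620703, -0.126420, 0.087402, -0.028697)
  k3: at (x, y) = (0.468965, -1.006321), (dx/dtau, dy/dtau) = (-0.620630, -0.126435); Gamma_xxx = 0.000000, Gamma_xxy = 0.000000, Gamma_xyy = -5.468965, Gamma_yxx = 0.000000, Gamma_yxy = 0.182850, Gamma_yyy = 0.000000; k3 = (-0.620630, -0.126435, 0.087426, -0.028696)
  k4: at (x, y) = (0.437937, -1.012643), (dx/dtau, dy/dtau) = (-0.616257, -0.127870); Gamma_xxx = 0.000000, Gamma_xxy = 0.000000, Gamma_xyy = -5.437937, Gamma_yxx = 0.000000, Gamma_yxy = 0.183893, Gamma_yyy = 0.000000; k4 = (-0.616257, -0.127870, 0.088914, -0.028982)
  Y <- Y + (h/6)(k1 + 2k2 + 2k3 + k4): x = 0.4379, y = -1.0126, dx/dtau = -0.6163, dy/dtau = -0.1279
step 2:
  k1: at (x, y) = (0.437935, -1.012643), (dx/dtau, dy/dtau) = (-0.616258, -0.127870); Gamma_xxx = 0.000000, Gamma_xxy = 0.000000, Gamma_xyy = -5.437935, Gamma_yxx = 0.000000, Gamma_yxy = 0.183893, Gamma_yyy = 0.000000; k1 = (-0.616258, -0.127870, 0.088914, -0.028982)
  k2: at (x, y) = (0.407122, -1.019036), (dx/dtau, dy/dtau) = (-0.611813, -0.129319); Gamma_xxx = 0.000000, Gamma_xxy = 0.000000, Gamma_xyy = -5.407122, Gamma_yxx = 0.000000, Gamma_yxy = 0.184941, Gamma_yyy = 0.000000; k2 = (-0.611813, -0.129319, 0.090425, -0.029265)
  k3: at (x, y) = (0.407344, -1.019109), (dx/dtau, dy/dtau) = (-0.611737, -0.129333); Gamma_xxx = 0.000000, Gamma_xxy = 0.000000, Gamma_xyy = -5.407344, Gamma_yxx = 0.000000, Gamma_yxy = 0.184934, Gamma_yyy = 0.000000; k3 = (-0.611737, -0.129333, 0.090449, -0.029263)
  k4: at (x, y) = (0.376761, -1.025576), (dx/dtau, dy/dtau) = (-0.607213, -0.130796); Gamma_xxx = 0.000000, Gamma_xxy = 0.000000, Gamma_xyy = -5.376761, Gamma_yxx = 0.000000, Gamma_yxy = 0.185986, Gamma_yyy = 0.000000; k4 = (-0.607213, -0.130796, 0.091983, -0.029542)
  Y <- Y + (h/6)(k1 + 2k2 + 2k3 + k4): x = 0.3768, y = -1.0256, dx/dtau = -0.6072, dy/dtau = -0.1308


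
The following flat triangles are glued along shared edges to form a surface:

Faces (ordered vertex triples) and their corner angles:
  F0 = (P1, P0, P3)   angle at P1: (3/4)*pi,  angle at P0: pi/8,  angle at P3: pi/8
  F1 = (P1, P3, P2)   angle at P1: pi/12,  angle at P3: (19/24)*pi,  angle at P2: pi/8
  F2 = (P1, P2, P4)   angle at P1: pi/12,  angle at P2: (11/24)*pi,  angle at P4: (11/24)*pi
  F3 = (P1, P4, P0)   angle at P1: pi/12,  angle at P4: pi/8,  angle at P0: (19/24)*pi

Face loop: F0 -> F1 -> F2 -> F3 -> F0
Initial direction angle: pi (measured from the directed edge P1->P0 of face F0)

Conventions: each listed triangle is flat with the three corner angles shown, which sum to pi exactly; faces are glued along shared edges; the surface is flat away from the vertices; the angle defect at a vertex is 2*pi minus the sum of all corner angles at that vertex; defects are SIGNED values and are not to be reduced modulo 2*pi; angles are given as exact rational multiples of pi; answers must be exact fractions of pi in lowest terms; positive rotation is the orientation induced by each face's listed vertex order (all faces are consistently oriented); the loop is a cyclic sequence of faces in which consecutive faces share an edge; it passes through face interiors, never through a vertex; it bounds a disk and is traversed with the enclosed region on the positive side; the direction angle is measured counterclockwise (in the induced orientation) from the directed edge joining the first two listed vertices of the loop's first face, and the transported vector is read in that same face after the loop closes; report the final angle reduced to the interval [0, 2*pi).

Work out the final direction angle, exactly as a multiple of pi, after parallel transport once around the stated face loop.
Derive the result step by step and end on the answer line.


enclosed vertex P1: corner angles sum to pi, defect = 2*pi - pi = pi
by Gauss-Bonnet the loop rotates the vector by the enclosed defect sum (positive orientation, mod 2*pi)
final angle = pi + pi = 0 (mod 2*pi)

Answer: final direction angle = 0


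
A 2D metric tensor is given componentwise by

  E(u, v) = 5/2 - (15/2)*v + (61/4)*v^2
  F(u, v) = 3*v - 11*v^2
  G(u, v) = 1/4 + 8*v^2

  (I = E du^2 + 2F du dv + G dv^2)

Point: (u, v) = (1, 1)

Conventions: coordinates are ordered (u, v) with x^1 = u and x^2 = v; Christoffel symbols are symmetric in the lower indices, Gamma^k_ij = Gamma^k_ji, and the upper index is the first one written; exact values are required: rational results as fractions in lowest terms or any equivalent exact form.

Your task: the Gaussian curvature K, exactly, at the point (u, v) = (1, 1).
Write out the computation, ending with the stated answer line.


E = 41/4, F = -8, G = 33/4, EG - F^2 = 329/16 at the point
E_u = 0, E_v = 23, F_u = 0, F_v = -19, G_u = 0, G_v = 16
E_vv = 61/2, F_uv = 0, G_uu = 0
Brioschi: K = (det M1 - det M2) / (EG - F^2)^2 with the standard first/second-derivative matrices M1, M2.
M1 = [[-E_vv/2 + F_uv - G_uu/2, E_u/2, F_u - E_v/2], [F_v - G_u/2, E, F], [G_v/2, F, G]] = [[-61/4, 0, -23/2], [-19, 41/4, -8], [8, -8, 33/4]]; det M1 = -71589/64
M2 = [[0, E_v/2, G_u/2], [E_v/2, E, F], [G_u/2, F, G]] = [[0, 23/2, 0], [23/2, 41/4, -8], [0, -8, 33/4]]; det M2 = -17457/16
det M1 - det M2 = -1761/64; K = -1761/64 / (329/16)^2 = -7044/108241

Answer: K = -7044/108241


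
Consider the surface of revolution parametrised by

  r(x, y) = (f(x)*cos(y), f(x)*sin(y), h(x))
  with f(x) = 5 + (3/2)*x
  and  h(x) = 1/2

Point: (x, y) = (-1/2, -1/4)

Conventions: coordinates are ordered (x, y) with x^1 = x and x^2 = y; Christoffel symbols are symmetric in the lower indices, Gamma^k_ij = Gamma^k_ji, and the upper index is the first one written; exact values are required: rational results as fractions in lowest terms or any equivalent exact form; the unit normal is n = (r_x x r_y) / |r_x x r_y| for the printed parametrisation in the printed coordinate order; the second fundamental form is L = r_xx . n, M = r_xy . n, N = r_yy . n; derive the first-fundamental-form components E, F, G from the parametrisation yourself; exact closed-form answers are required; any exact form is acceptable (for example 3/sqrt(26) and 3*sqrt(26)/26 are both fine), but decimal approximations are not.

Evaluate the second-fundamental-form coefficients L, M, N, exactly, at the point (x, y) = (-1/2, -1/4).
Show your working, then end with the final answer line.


f = 17/4, f' = 3/2, f'' = 0, h' = 0, h'' = 0
E = 9/4, F = 0, G = 289/16; answer radicand W^2 = 9/4
unnormalised second-form numerators: l = 0, m = 0, n = 0; L = l/sqrt(9/4), and similarly M = m/sqrt(W^2), N = n/sqrt(W^2)

Answer: L = 0, M = 0, N = 0


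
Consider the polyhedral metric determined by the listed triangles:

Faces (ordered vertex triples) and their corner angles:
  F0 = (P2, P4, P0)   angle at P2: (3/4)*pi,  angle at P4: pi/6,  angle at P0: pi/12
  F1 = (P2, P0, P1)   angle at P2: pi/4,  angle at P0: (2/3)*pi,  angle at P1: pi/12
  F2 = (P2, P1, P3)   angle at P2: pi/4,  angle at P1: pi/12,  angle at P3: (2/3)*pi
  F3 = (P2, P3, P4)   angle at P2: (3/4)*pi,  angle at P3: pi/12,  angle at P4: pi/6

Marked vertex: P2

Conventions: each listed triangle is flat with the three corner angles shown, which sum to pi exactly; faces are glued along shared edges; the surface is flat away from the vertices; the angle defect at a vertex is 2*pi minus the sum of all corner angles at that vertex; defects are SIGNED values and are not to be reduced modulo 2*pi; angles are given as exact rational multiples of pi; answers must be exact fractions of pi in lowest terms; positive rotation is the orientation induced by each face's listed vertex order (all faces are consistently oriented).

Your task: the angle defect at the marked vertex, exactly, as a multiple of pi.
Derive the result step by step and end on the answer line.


Sum of corner angles at P2: 2*pi
defect = 2*pi - 2*pi

Answer: defect(P2) = 0


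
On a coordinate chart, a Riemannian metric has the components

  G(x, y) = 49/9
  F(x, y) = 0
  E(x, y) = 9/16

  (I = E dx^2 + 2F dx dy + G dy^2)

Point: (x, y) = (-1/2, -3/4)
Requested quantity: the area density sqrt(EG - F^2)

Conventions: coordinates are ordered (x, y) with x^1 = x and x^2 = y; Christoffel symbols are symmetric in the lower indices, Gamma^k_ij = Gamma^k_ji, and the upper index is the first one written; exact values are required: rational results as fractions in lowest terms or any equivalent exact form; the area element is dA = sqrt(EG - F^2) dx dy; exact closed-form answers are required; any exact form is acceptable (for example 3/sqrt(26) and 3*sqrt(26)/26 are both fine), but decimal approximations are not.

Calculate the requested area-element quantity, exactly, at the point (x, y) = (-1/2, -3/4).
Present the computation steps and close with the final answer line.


E = 9/16, F = 0, G = 49/9; EG - F^2 = 49/16

Answer: sqrt(EG - F^2) = 7/4


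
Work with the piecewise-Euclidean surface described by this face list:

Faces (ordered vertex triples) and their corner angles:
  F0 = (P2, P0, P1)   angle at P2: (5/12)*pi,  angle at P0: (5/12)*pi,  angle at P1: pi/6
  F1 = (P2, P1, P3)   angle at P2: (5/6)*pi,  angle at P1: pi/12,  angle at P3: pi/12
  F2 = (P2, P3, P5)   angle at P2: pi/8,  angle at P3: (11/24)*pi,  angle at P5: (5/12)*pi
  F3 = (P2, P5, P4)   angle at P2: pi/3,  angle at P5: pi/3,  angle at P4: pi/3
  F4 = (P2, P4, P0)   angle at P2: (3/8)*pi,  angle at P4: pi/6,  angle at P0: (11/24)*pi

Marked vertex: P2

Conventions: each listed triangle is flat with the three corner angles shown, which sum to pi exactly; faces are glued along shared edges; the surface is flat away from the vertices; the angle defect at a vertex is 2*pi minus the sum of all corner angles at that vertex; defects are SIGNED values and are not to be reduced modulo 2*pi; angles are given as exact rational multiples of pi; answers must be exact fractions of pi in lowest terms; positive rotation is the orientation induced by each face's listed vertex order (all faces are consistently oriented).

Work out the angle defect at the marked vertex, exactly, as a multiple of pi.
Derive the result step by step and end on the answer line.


Sum of corner angles at P2: (25/12)*pi
defect = 2*pi - (25/12)*pi

Answer: defect(P2) = -pi/12


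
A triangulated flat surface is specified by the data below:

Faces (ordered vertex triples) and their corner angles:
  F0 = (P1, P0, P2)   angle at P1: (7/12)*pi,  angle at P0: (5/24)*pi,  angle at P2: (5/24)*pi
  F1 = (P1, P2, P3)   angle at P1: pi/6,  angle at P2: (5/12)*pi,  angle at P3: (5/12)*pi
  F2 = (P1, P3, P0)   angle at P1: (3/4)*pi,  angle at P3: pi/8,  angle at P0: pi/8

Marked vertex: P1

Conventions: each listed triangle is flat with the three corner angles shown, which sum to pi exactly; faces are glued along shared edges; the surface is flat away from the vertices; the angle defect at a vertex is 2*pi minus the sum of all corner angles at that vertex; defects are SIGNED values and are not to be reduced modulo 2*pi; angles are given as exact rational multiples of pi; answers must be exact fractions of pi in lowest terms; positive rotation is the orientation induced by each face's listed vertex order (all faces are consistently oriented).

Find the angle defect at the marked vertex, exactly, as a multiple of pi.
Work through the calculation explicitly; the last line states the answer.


Sum of corner angles at P1: (3/2)*pi
defect = 2*pi - (3/2)*pi

Answer: defect(P1) = pi/2


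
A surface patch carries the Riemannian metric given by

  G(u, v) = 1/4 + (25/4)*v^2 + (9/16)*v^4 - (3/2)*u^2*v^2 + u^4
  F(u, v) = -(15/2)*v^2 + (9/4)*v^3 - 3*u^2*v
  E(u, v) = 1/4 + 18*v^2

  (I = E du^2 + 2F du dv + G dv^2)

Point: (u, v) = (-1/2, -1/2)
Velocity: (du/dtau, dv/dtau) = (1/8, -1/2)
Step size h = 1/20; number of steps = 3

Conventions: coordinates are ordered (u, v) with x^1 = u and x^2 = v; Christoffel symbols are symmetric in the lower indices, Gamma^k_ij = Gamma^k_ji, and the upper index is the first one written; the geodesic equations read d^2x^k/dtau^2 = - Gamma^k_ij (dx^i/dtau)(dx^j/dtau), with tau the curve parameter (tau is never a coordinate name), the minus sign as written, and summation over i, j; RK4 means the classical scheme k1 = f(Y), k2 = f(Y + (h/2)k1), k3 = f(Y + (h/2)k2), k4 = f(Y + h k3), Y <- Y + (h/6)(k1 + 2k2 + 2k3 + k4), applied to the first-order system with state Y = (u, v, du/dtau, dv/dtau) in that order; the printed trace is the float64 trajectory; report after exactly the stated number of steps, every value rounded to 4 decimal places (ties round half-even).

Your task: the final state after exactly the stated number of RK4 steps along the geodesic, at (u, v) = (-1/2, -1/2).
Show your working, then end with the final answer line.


f(Y) = (du/dtau, dv/dtau, -Gamma^u_ij Y'^i Y'^j, -Gamma^v_ij Y'^i Y'^j) with the Gammas evaluated at the stage position; h = 0.050000; intermediate values shown to 6 dp
step 0: u = -0.5000, v = -0.5000, du/dtau = 0.1250, dv/dtau = -0.5000
step 1:
  k1: at (u, v) = (-0.500000, -0.500000), (du/dtau, dv/dtau) = (0.125000, -0.500000); Gamma_uuu = 2.448980, Gamma_uuv = -3.017186, Gamma_uvv = 1.825188, Gamma_vuu = 6.530612, Gamma_vuv = -2.993197, Gamma_vvv = 0.095238; k1 = (0.125000, -0.500000, -0.871711, -0.500000)
  k2: at (u, v) = (-0.496875, -0.512500), (du/dtau, dv/dtau) = (0.103207, -0.512500); Gamma_uuu = 2.493467, Gamma_uuv = -3.005873, Gamma_uvv = 1.816916, Gamma_vuu = 6.556058, Gamma_vuv = -3.030655, Gamma_vvv = 0.145208; k2 = (0.103207, -0.512500, -0.821768, -0.428578)
  k3: at (u, v) = (-0.497420, -0.512813), (du/dtau, dv/dtau) = (0.104456, -0.510714); Gamma_uuu = 2.491019, Gamma_uuv = -3.003901, Gamma_uvv = 1.815886, Gamma_vuu = 6.550664, Gamma_vuv = -3.028622, Gamma_vvv = 0.144941; k3 = (0.104456, -0.510714, -0.821315, -0.432416)
  k4: at (u, v) = (-0.494777, -0.525536), (du/dtau, dv/dtau) = (0.083934, -0.521621); Gamma_uuu = 2.531901, Gamma_uuv = -2.992001, Gamma_uvv = 1.807814, Gamma_vuu = 6.570494, Gamma_vuv = -3.062947, Gamma_vvv = 0.193399; k4 = (0.083934, -0.521621, -0.771713, -0.367113)
  Y <- Y + (h/6)(k1 + 2k2 + 2k3 + k4): u = -0.4948, v = -0.5256, du/dtau = 0.0839, dv/dtau = -0.5216
step 2:
  k1: at (u, v) = (-0.494798, -0.525567), (du/dtau, dv/dtau) = (0.083920, -0.521576); Gamma_uuu = 2.531846, Gamma_uuv = -2.991899, Gamma_uvv = 1.807758, Gamma_vuu = 6.570282, Gamma_vuv = -3.062902, Gamma_vvv = 0.193451; k1 = (0.083920, -0.521576, -0.771531, -0.367029)
  k2: at (u, v) = (-0.492700, -0.538606), (du/dtau, dv/dtau) = (0.064632, -0.530752); Gamma_uuu = 2.569040, Gamma_uuv = -2.979087, Gamma_uvv = 1.799683, Gamma_vuu = 6.584014, Gamma_vuv = -3.094035, Gamma_vvv = 0.240557; k2 = (0.064632, -0.530752, -0.722083, -0.307540)
  k3: at (u, v) = (-0.493182, -0.538836), (du/dtau, dv/dtau) = (0.065868, -0.529264); Gamma_uuu = 2.566758, Gamma_uuv = -2.977449, Gamma_uvv = 1.798838, Gamma_vuu = 6.579299, Gamma_vuv = -3.092127, Gamma_vvv = 0.240117; k3 = (0.065868, -0.529264, -0.722625, -0.311400)
  k4: at (u, v) = (-0.491504, -0.552030), (du/dtau, dv/dtau) = (0.047789, -0.537146); Gamma_uuu = 2.600730, Gamma_uuv = -2.964313, Gamma_uvv = 1.791048, Gamma_vuu = 6.588402, Gamma_vuv = -3.120458, Gamma_vvv = 0.285626; k4 = (0.047789, -0.537146, -0.674888, -0.257658)
  Y <- Y + (h/6)(k1 + 2k2 + 2k3 + k4): u = -0.4915, v = -0.5521, du/dtau = 0.0478, dv/dtau = -0.5371
step 3:
  k1: at (u, v) = (-0.491525, -0.552057), (du/dtau, dv/dtau) = (0.047788, -0.537097); Gamma_uuu = 2.600661, Gamma_uuv = -2.964221, Gamma_uvv = 1.791000, Gamma_vuu = 6.588191, Gamma_vuv = -3.120400, Gamma_vvv = 0.285657; k1 = (0.047788, -0.537097, -0.674760, -0.257632)
  k2: at (u, v) = (-0.490331, -0.565484), (du/dtau, dv/dtau) = (0.030919, -0.543538); Gamma_uuu = 2.631303, Gamma_uuv = -2.950466, Gamma_uvv = 1.783312, Gamma_vuu = 6.592189, Gamma_vuv = -3.145849, Gamma_vvv = 0.329689; k2 = (0.030919, -0.543538, -0.628535, -0.209440)
  k3: at (u, v) = (-0.490752, -0.565645), (du/dtau, dv/dtau) = (0.032075, -0.542333); Gamma_uuu = 2.629230, Gamma_uuv = -2.949113, Gamma_uvv = 1.782618, Gamma_vuu = 6.588132, Gamma_vuv = -3.144111, Gamma_vvv = 0.329150; k3 = (0.032075, -0.542333, -0.629619, -0.212974)
  k4: at (u, v) = (-0.489922, -0.579173), (du/dtau, dv/dtau) = (0.016307, -0.547746); Gamma_uuu = 2.657074, Gamma_uuv = -2.935238, Gamma_uvv = 1.775264, Gamma_vuu = 6.588423, Gamma_vuv = -3.167132, Gamma_vvv = 0.371598; k4 = (0.016307, -0.547746, -0.585767, -0.169820)
  Y <- Y + (h/6)(k1 + 2k2 + 2k3 + k4): u = -0.4899, v = -0.5792, du/dtau = 0.0163, dv/dtau = -0.5477

Answer: u = -0.4899, v = -0.5792, du/dtau = 0.0163, dv/dtau = -0.5477


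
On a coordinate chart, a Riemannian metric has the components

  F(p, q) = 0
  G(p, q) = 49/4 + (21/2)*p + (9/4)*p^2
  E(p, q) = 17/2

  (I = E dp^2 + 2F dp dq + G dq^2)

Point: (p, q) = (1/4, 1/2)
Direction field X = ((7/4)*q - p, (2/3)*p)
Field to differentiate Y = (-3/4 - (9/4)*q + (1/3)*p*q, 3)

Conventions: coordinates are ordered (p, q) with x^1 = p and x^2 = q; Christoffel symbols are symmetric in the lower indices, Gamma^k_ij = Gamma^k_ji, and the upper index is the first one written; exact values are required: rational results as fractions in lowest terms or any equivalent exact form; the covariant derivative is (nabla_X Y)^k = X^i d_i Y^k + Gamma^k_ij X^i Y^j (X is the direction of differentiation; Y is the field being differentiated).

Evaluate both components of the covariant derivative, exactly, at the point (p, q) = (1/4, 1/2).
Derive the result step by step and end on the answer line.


E = 17/2, F = 0, G = 961/64 at the point
E_p = 0, E_q = 0, F_p = 0, F_q = 0, G_p = 93/8, G_q = 0
EG - F^2 = 16337/128;  g^inv = (128/16337) * [[961/64, 0], [0, 17/2]]
first-kind symbols [ij,l] = (1/2)(d_i g_jl + d_j g_il - d_l g_ij): [pp,p] = E_p/2 = 0, [pp,q] = F_p - E_q/2 = 0, [pq,p] = E_q/2 = 0, [pq,q] = G_p/2 = 93/16, [qq,p] = F_q - G_p/2 = -93/16, [qq,q] = G_q/2 = 0
Gamma^p_ij = (G*[ij,p] - F*[ij,q])/(EG - F^2), Gamma^q_ij = (E*[ij,q] - F*[ij,p])/(EG - F^2)
Gamma_ppp = 0, Gamma_ppq = 0, Gamma_pqq = -93/136, Gamma_qpp = 0, Gamma_qpq = 12/31, Gamma_qqq = 0
X = (5/8, 1/6), Y = (-11/6, 3) at the point

Answer: (nabla_X Y)^p = -733/1224, (nabla_X Y)^q = 113/186


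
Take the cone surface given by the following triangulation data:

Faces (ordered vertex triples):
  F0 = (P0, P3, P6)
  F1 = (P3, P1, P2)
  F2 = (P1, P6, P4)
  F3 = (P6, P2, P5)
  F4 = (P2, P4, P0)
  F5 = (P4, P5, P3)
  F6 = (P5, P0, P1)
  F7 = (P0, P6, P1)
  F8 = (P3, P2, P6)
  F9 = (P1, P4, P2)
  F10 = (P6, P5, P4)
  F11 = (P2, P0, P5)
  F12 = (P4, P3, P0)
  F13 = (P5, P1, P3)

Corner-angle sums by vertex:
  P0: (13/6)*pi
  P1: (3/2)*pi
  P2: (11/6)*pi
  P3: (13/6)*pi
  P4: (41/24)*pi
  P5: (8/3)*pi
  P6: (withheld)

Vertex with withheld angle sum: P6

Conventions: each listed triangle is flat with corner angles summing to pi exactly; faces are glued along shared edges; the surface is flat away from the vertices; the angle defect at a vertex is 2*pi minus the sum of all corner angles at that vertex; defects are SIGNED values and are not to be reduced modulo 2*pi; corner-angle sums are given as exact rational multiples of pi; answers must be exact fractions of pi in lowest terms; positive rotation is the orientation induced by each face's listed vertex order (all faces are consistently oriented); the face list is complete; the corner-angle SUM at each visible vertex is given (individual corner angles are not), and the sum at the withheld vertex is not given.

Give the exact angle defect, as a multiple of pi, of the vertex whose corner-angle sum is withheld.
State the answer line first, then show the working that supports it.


Answer: defect(P6) = pi/24

V = 7, E = 21, F = 14; chi = V - E + F = 0
Gauss-Bonnet: total defect = 2*pi*chi = 0; visible defects sum to -pi/24


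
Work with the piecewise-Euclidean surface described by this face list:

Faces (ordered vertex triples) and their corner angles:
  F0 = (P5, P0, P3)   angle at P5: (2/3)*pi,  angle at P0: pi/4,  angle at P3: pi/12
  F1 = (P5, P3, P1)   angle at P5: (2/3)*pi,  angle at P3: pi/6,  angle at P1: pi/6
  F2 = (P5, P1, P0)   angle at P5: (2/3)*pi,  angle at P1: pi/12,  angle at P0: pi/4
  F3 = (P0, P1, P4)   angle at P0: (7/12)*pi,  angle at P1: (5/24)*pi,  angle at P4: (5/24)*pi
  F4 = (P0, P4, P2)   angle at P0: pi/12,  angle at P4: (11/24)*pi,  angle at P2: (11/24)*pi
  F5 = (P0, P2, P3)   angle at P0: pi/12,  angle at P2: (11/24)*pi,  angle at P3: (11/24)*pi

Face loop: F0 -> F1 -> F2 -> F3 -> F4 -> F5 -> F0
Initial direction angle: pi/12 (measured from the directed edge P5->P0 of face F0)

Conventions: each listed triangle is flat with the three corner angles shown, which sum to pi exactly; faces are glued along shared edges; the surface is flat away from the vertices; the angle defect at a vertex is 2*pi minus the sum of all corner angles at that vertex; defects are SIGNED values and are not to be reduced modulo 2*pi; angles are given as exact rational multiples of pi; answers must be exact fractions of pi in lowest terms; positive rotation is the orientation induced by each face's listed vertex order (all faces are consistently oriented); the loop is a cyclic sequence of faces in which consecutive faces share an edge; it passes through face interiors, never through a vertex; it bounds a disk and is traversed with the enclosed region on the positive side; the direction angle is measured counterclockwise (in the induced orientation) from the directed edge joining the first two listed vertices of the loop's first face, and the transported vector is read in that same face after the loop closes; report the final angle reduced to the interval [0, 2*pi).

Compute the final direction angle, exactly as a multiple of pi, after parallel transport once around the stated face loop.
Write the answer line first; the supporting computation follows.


Answer: final direction angle = (5/6)*pi

enclosed vertex P0: corner angles sum to (5/4)*pi, defect = 2*pi - (5/4)*pi = (3/4)*pi
enclosed vertex P5: corner angles sum to 2*pi, defect = 2*pi - 2*pi = 0
the final direction is the initial angle plus the enclosed defects, taken mod 2*pi in the induced orientation
final angle = pi/12 + (3/4)*pi = (5/6)*pi (mod 2*pi)


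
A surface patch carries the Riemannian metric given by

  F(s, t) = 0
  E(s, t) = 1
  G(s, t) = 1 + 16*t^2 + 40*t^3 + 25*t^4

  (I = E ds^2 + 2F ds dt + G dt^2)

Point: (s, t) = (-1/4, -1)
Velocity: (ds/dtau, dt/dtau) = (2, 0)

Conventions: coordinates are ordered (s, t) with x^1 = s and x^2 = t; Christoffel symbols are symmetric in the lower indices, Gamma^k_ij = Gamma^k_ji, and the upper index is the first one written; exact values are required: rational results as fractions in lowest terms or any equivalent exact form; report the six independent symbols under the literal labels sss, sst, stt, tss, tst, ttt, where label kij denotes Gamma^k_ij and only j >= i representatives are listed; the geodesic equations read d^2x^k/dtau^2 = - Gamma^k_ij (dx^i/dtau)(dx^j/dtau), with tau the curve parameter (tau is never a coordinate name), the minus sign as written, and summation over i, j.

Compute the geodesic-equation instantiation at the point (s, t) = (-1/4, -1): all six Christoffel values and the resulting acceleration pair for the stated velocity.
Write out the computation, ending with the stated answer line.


E = 1, F = 0, G = 2 at the point
E_s = 0, E_t = 0, F_s = 0, F_t = 0, G_s = 0, G_t = -12
EG - F^2 = 2;  g^inv = (1/2) * [[2, 0], [0, 1]]
first-kind symbols [ij,l] = (1/2)(d_i g_jl + d_j g_il - d_l g_ij): [ss,s] = E_s/2 = 0, [ss,t] = F_s - E_t/2 = 0, [st,s] = E_t/2 = 0, [st,t] = G_s/2 = 0, [tt,s] = F_t - G_s/2 = 0, [tt,t] = G_t/2 = -6
Gamma^s_ij = (G*[ij,s] - F*[ij,t])/(EG - F^2), Gamma^t_ij = (E*[ij,t] - F*[ij,s])/(EG - F^2)
Gamma_sss = 0, Gamma_sst = 0, Gamma_stt = 0, Gamma_tss = 0, Gamma_tst = 0, Gamma_ttt = -3
d^2s/dtau^2 = -(Gamma_sss*(2)^2 + 2*Gamma_sst*(2)*(0) + Gamma_stt*(0)^2) = 0
d^2t/dtau^2 = -(Gamma_tss*(2)^2 + 2*Gamma_tst*(2)*(0) + Gamma_ttt*(0)^2) = 0

Answer: Gamma_sss = 0, Gamma_sst = 0, Gamma_stt = 0, Gamma_tss = 0, Gamma_tst = 0, Gamma_ttt = -3; accelerations (d^2s/dtau^2, d^2t/dtau^2) = (0, 0)


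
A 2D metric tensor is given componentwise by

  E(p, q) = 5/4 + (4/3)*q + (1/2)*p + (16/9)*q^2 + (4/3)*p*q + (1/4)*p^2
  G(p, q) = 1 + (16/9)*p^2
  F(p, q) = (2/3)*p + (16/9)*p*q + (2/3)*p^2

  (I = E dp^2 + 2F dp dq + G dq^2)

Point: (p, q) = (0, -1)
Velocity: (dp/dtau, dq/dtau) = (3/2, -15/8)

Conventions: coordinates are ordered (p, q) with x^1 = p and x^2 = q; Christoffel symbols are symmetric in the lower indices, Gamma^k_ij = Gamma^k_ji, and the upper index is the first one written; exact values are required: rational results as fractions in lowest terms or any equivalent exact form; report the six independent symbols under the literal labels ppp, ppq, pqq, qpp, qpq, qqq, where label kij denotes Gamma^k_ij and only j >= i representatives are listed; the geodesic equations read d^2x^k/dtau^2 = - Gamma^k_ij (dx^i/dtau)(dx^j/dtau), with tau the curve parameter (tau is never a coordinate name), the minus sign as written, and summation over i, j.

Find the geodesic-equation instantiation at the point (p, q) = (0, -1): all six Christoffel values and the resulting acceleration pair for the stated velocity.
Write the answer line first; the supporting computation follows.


Answer: Gamma_ppp = -15/61, Gamma_ppq = -40/61, Gamma_pqq = 0, Gamma_qpp = 0, Gamma_qpq = 0, Gamma_qqq = 0; accelerations (d^2p/dtau^2, d^2q/dtau^2) = (-765/244, 0)

E = 61/36, F = 0, G = 1 at the point
E_p = -5/6, E_q = -20/9, F_p = -10/9, F_q = 0, G_p = 0, G_q = 0
EG - F^2 = 61/36;  g^inv = (36/61) * [[1, 0], [0, 61/36]]
first-kind symbols [ij,l] = (1/2)(d_i g_jl + d_j g_il - d_l g_ij): [pp,p] = E_p/2 = -5/12, [pp,q] = F_p - E_q/2 = 0, [pq,p] = E_q/2 = -10/9, [pq,q] = G_p/2 = 0, [qq,p] = F_q - G_p/2 = 0, [qq,q] = G_q/2 = 0
Gamma^p_ij = (G*[ij,p] - F*[ij,q])/(EG - F^2), Gamma^q_ij = (E*[ij,q] - F*[ij,p])/(EG - F^2)
Gamma_ppp = -15/61, Gamma_ppq = -40/61, Gamma_pqq = 0, Gamma_qpp = 0, Gamma_qpq = 0, Gamma_qqq = 0
d^2p/dtau^2 = -(Gamma_ppp*(3/2)^2 + 2*Gamma_ppq*(3/2)*(-15/8) + Gamma_pqq*(-15/8)^2) = -765/244
d^2q/dtau^2 = -(Gamma_qpp*(3/2)^2 + 2*Gamma_qpq*(3/2)*(-15/8) + Gamma_qqq*(-15/8)^2) = 0


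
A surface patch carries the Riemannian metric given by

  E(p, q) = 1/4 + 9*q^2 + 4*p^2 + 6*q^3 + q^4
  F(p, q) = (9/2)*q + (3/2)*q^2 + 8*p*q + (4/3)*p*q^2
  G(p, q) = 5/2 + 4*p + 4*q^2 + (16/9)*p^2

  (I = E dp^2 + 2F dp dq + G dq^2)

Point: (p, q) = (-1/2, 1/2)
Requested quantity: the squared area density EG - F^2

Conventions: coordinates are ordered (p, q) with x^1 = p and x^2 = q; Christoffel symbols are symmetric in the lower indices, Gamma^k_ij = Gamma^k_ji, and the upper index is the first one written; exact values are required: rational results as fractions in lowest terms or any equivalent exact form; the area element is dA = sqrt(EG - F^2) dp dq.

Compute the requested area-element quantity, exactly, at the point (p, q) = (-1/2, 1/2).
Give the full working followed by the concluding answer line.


E = 69/16, F = 11/24, G = 35/18; EG - F^2 = 4709/576

Answer: EG - F^2 = 4709/576


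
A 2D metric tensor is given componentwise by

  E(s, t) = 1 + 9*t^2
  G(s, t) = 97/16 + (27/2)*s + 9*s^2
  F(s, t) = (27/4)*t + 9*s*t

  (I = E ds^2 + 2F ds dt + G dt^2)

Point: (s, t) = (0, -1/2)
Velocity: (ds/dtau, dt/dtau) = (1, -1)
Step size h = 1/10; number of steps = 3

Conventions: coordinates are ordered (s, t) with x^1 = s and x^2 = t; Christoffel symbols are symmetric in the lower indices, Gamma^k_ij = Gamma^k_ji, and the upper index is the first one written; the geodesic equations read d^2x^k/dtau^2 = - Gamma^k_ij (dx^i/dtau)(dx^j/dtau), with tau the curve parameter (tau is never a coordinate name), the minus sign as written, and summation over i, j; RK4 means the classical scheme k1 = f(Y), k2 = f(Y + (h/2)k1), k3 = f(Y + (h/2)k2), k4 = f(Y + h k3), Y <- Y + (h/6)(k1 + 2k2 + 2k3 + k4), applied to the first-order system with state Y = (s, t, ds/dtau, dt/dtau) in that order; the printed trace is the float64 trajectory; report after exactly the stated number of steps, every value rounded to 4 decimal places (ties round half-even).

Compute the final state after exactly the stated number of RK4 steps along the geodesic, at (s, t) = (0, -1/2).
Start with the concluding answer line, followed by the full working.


Answer: s = 0.2633, t = -0.7472, ds/dtau = 0.7845, dt/dtau = -0.6941

f(Y) = (ds/dtau, dt/dtau, -Gamma^s_ij Y'^i Y'^j, -Gamma^t_ij Y'^i Y'^j) with the Gammas evaluated at the stage position; h = 0.100000; intermediate values shown to 6 dp
step 0: s = 0.0000, t = -0.5000, ds/dtau = 1.0000, dt/dtau = -1.0000
step 1:
  k1: at (s, t) = (0.000000, -0.500000), (ds/dtau, dt/dtau) = (1.000000, -1.000000); Gamma_sss = 0.000000, Gamma_sst = -0.541353, Gamma_stt = 0.000000, Gamma_tss = 0.000000, Gamma_tst = 0.812030, Gamma_ttt = 0.000000; k1 = (1.000000, -1.000000, -1.082707, 1.624060)
  k2: at (s, t) = (0.050000, -0.550000), (ds/dtau, dt/dtau) = (0.945865, -0.918797); Gamma_sss = 0.000000, Gamma_sst = -0.522014, Gamma_stt = 0.000000, Gamma_tss = 0.000000, Gamma_tst = 0.759293, Gamma_ttt = 0.000000; k2 = (0.945865, -0.918797, -0.907321, 1.319739)
  k3: at (s, t) = (0.047293, -0.545940), (ds/dtau, dt/dtau) = (0.954634, -0.934013); Gamma_sss = 0.000000, Gamma_sst = -0.522512, Gamma_stt = 0.000000, Gamma_tss = 0.000000, Gamma_tst = 0.763078, Gamma_ttt = 0.000000; k3 = (0.954634, -0.934013, -0.931785, 1.360783)
  k4: at (s, t) = (0.095463, -0.593401), (ds/dtau, dt/dtau) = (0.906822, -0.863922); Gamma_sss = 0.000000, Gamma_sst = -0.503717, Gamma_stt = 0.000000, Gamma_tss = 0.000000, Gamma_tst = 0.717684, Gamma_ttt = 0.000000; k4 = (0.906822, -0.863922, -0.789247, 1.124499)
  Y <- Y + (h/6)(k1 + 2k2 + 2k3 + k4): s = 0.0951, t = -0.5928, ds/dtau = 0.9075, dt/dtau = -0.8648
step 2:
  k1: at (s, t) = (0.095130, -0.592826), (ds/dtau, dt/dtau) = (0.907497, -0.864840); Gamma_sss = 0.000000, Gamma_sst = -0.503761, Gamma_stt = 0.000000, Gamma_tss = 0.000000, Gamma_tst = 0.718160, Gamma_ttt = 0.000000; k1 = (0.907497, -0.864840, -0.790744, 1.127282)
  k2: at (s, t) = (0.140505, -0.636068), (ds/dtau, dt/dtau) = (0.867960, -0.808476); Gamma_sss = 0.000000, Gamma_sst = -0.486033, Gamma_stt = 0.000000, Gamma_tss = 0.000000, Gamma_tst = 0.680454, Gamma_ttt = 0.000000; k2 = (0.867960, -0.808476, -0.682123, 0.954983)
  k3: at (s, t) = (0.138528, -0.633249), (ds/dtau, dt/dtau) = (0.873391, -0.817091); Gamma_sss = 0.000000, Gamma_sst = -0.486517, Gamma_stt = 0.000000, Gamma_tss = 0.000000, Gamma_tst = 0.682644, Gamma_ttt = 0.000000; k3 = (0.873391, -0.817091, -0.694395, 0.974324)
  k4: at (s, t) = (0.182469, -0.674535), (ds/dtau, dt/dtau) = (0.838058, -0.767408); Gamma_sss = 0.000000, Gamma_sst = -0.469860, Gamma_stt = 0.000000, Gamma_tss = 0.000000, Gamma_tst = 0.649530, Gamma_ttt = 0.000000; k4 = (0.838058, -0.767408, -0.604364, 0.835466)
  Y <- Y + (h/6)(k1 + 2k2 + 2k3 + k4): s = 0.1823, t = -0.6742, ds/dtau = 0.8384, dt/dtau = -0.7678
step 3:
  k1: at (s, t) = (0.182268, -0.674215), (ds/dtau, dt/dtau) = (0.838362, -0.767817); Gamma_sss = 0.000000, Gamma_sst = -0.469902, Gamma_stt = 0.000000, Gamma_tss = 0.000000, Gamma_tst = 0.649754, Gamma_ttt = 0.000000; k1 = (0.838362, -0.767817, -0.604959, 0.836504)
  k2: at (s, t) = (0.224186, -0.712606), (ds/dtau, dt/dtau) = (0.808114, -0.725992); Gamma_sss = 0.000000, Gamma_sst = -0.454481, Gamma_stt = 0.000000, Gamma_tss = 0.000000, Gamma_tst = 0.621309, Gamma_ttt = 0.000000; k2 = (0.808114, -0.725992, -0.533273, 0.729024)
  k3: at (s, t) = (0.222674, -0.710515), (ds/dtau, dt/dtau) = (0.811698, -0.731366); Gamma_sss = 0.000000, Gamma_sst = -0.454864, Gamma_stt = 0.000000, Gamma_tss = 0.000000, Gamma_tst = 0.622696, Gamma_ttt = 0.000000; k3 = (0.811698, -0.731366, -0.540059, 0.739325)
  k4: at (s, t) = (0.263438, -0.747352), (ds/dtau, dt/dtau) = (0.784356, -0.693885); Gamma_sss = 0.000000, Gamma_sst = -0.440473, Gamma_stt = 0.000000, Gamma_tss = 0.000000, Gamma_tst = 0.597299, Gamma_ttt = 0.000000; k4 = (0.784356, -0.693885, -0.479457, 0.650162)
  Y <- Y + (h/6)(k1 + 2k2 + 2k3 + k4): s = 0.2633, t = -0.7472, ds/dtau = 0.7845, dt/dtau = -0.6941


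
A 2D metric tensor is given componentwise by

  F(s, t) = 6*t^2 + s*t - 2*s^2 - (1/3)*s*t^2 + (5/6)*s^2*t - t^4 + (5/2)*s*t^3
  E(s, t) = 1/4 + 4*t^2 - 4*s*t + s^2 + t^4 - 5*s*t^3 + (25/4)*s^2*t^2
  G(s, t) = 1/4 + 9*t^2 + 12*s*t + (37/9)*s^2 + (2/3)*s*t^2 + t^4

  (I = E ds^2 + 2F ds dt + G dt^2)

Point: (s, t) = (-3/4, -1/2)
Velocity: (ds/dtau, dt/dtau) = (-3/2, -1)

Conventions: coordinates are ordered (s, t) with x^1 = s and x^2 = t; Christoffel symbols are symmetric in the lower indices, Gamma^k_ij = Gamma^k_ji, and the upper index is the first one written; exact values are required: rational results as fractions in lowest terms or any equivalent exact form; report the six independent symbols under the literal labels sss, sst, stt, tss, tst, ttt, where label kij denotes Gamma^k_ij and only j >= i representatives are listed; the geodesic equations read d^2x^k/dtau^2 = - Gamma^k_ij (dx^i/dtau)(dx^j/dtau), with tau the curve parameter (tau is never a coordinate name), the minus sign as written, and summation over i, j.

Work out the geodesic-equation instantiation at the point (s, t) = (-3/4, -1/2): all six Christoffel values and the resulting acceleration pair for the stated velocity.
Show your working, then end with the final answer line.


E = 201/256, F = 3/4, G = 37/4 at the point
E_s = -39/32, E_t = -141/64, F_s = 131/48, F_t = -119/16, G_s = -12, G_t = -18
EG - F^2 = 6861/1024;  g^inv = (1024/6861) * [[37/4, -3/4], [-3/4, 201/256]]
first-kind symbols [ij,l] = (1/2)(d_i g_jl + d_j g_il - d_l g_ij): [ss,s] = E_s/2 = -39/64, [ss,t] = F_s - E_t/2 = 1471/384, [st,s] = E_t/2 = -141/128, [st,t] = G_s/2 = -6, [tt,s] = F_t - G_s/2 = -23/16, [tt,t] = G_t/2 = -9
Gamma^s_ij = (G*[ij,s] - F*[ij,t])/(EG - F^2), Gamma^t_ij = (E*[ij,t] - F*[ij,s])/(EG - F^2)
Gamma_sss = -8714/6861, Gamma_sst = -1942/2287, Gamma_stt = -6704/6861, Gamma_tss = 113533/219552, Gamma_tst = -1326/2287, Gamma_ttt = -2044/2287
d^2s/dtau^2 = -(Gamma_sss*(-3/2)^2 + 2*Gamma_sst*(-3/2)*(-1) + Gamma_stt*(-1)^2) = 87577/13722
d^2t/dtau^2 = -(Gamma_tss*(-3/2)^2 + 2*Gamma_tst*(-3/2)*(-1) + Gamma_ttt*(-1)^2) = 430217/292736

Answer: Gamma_sss = -8714/6861, Gamma_sst = -1942/2287, Gamma_stt = -6704/6861, Gamma_tss = 113533/219552, Gamma_tst = -1326/2287, Gamma_ttt = -2044/2287; accelerations (d^2s/dtau^2, d^2t/dtau^2) = (87577/13722, 430217/292736)
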